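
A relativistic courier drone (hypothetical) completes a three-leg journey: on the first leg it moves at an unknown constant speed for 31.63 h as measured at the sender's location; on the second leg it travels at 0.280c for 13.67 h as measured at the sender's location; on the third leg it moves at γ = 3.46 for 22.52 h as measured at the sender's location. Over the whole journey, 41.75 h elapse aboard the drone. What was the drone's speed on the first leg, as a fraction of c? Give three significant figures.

Leg 1: speed unknown; τ_1 = 31.63/γ_1.
Leg 2: γ = 1/√(1 − 0.280²) = 25/24 ≈ 1.042; τ_2 = 13.67/1.042 = 13.12 h.
Leg 3: γ = 3.46; τ_3 = 22.52/3.460 = 6.509 h.
Total proper time: τ_1 + 13.12 + 6.509 = 41.75, so τ_1 = 41.75 − 19.63 = 22.12 h.
γ_1 = 31.63/22.12 = 1.430; β = √(1 − 1/γ²) = √0.5110.

β = 0.715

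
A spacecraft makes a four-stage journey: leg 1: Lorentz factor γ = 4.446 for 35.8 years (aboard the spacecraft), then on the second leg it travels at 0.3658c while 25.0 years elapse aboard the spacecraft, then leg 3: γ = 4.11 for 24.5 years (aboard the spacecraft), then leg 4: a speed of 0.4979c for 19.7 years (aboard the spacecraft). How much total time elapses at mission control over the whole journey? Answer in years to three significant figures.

Leg 1: γ = 4.446; Δt_1 = 4.446 × 35.8 = 159.2 years.
Leg 2: γ = 1/√(1 − 0.3658²) = 1/√0.8662 = 1.074; Δt_2 = 1.074 × 25.0 = 26.86 years.
Leg 3: γ = 4.11; Δt_3 = 4.110 × 24.5 = 100.7 years.
Leg 4: γ = 1/√(1 − 0.4979²) = 1/√0.7521 = 1.153; Δt_4 = 1.153 × 19.7 = 22.72 years.
Total: 159.2 + 26.86 + 100.7 + 22.72 years.

Δt = 309 years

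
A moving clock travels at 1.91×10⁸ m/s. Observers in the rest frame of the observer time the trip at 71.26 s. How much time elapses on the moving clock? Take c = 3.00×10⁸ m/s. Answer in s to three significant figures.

β = 1.91×10⁸/3.00×10⁸ = 0.6367; γ = 1/√(1 − 0.6367²) = 1.297
The interval measured in the rest frame of the observer is the dilated one; the clock on the moving clock measures the proper time τ = Δt/γ = 71.26/1.297 s.

τ = 55.0 s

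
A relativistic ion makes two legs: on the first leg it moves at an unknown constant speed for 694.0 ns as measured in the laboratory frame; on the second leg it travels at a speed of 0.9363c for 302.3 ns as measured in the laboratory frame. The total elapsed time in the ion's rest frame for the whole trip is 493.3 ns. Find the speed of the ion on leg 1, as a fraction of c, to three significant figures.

Leg 1: speed unknown; τ_1 = 694.0/γ_1.
Leg 2: γ = 1/√(1 − 0.9363²) = 1/√0.1233 = 2.847; τ_2 = 302.3/2.847 = 106.2 ns.
Total proper time: τ_1 + 106.2 = 493.3, so τ_1 = 493.3 − 106.2 = 387.1 ns.
γ_1 = 694.0/387.1 = 1.793; β = √(1 − 1/γ²) = √0.6888.

β = 0.830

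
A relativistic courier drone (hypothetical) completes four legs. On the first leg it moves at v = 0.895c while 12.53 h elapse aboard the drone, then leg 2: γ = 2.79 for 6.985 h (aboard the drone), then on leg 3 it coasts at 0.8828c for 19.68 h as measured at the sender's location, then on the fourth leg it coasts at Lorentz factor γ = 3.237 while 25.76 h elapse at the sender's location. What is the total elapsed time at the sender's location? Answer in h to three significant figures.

Leg 1: γ = 1/√(1 − 0.895²) = 1/√0.1990 = 2.242; Δt_1 = 2.242 × 12.53 = 28.09 h.
Leg 2: γ = 2.79; Δt_2 = 2.790 × 6.985 = 19.49 h.
Leg 3: 19.68 h is already measured at the sender's location.
Leg 4: 25.76 h is already measured at the sender's location.
Total: 28.09 + 19.49 + 19.68 + 25.76 h.

Δt = 93.0 h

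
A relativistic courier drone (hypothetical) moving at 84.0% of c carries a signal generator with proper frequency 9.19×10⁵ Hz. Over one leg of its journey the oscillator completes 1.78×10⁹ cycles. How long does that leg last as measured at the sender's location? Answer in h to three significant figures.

β = 0.840; γ = 1/√(1 − 0.840²) = 1/√0.2944 = 1.843
Proper time for N cycles: τ = N/f = 1.78×10⁹/(9.19×10⁵) = 1.937×10³ s = 0.5380 h.
Lab-frame duration Δt = γτ = 1.843 × 0.5380 = 0.9916 h.

Δt = 0.992 h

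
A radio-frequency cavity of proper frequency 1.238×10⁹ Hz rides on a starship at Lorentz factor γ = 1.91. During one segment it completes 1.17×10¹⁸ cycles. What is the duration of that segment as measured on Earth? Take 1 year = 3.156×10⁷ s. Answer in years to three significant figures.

Δt = 57.2 years

γ = 1.91
Proper time for N cycles: τ = N/f = 1.17×10¹⁸/(1.238×10⁹) = 9.451×10⁸ s = 29.95 years.
Lab-frame duration Δt = γτ = 1.910 × 29.95 = 57.20 years.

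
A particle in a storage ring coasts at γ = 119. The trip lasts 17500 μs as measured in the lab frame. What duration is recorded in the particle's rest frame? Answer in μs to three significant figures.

γ = 119
The interval measured in the lab frame is the dilated one; the clock in the particle's rest frame measures the proper time τ = Δt/γ = 17500/119.0 μs.

τ = 147 μs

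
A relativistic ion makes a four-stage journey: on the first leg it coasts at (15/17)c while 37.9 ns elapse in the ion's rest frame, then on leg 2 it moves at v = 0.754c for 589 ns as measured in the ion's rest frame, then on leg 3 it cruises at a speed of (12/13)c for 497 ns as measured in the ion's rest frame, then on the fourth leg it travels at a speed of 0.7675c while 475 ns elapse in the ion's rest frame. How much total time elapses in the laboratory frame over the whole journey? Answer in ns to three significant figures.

Δt = 3010 ns

Leg 1: γ = 1/√(1 − (15/17)²) = 17/8 = 2.125; Δt_1 = 2.125 × 37.9 = 80.54 ns.
Leg 2: γ = 1/√(1 − 0.754²) = 1/√0.4315 = 1.522; Δt_2 = 1.522 × 589 = 896.7 ns.
Leg 3: γ = 1/√(1 − (12/13)²) = 13/5 = 2.600; Δt_3 = 2.600 × 497 = 1292 ns.
Leg 4: γ = 1/√(1 − 0.7675²) = 1/√0.4109 = 1.560; Δt_4 = 1.560 × 475 = 741.0 ns.
Total: 80.54 + 896.7 + 1292 + 741.0 ns.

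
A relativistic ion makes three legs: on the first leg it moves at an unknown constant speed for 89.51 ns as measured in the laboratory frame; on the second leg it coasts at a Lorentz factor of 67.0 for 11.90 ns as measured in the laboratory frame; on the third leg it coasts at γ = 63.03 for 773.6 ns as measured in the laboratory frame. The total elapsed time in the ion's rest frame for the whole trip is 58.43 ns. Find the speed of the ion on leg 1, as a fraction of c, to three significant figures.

Leg 1: speed unknown; τ_1 = 89.51/γ_1.
Leg 2: γ = 67.0; τ_2 = 11.90/67.00 = 0.1776 ns.
Leg 3: γ = 63.03; τ_3 = 773.6/63.03 = 12.27 ns.
Total proper time: τ_1 + 0.1776 + 12.27 = 58.43, so τ_1 = 58.43 − 12.45 = 45.98 ns.
γ_1 = 89.51/45.98 = 1.947; β = √(1 − 1/γ²) = √0.7361.

β = 0.858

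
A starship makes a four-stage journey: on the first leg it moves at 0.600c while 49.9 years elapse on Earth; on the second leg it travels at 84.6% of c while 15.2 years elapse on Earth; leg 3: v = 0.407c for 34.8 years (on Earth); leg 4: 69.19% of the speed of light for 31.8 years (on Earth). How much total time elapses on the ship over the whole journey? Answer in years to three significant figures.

Leg 1: γ = 1/√(1 − 0.600²) = 5/4 = 1.250; τ_1 = 49.9/1.250 = 39.92 years.
Leg 2: β = 0.846; γ = 1/√(1 − 0.846²) = 1/√0.2843 = 1.876; τ_2 = 15.2/1.876 = 8.104 years.
Leg 3: γ = 1/√(1 − 0.407²) = 1/√0.8344 = 1.095; τ_3 = 34.8/1.095 = 31.79 years.
Leg 4: β = 0.6919; γ = 1/√(1 − 0.6919²) = 1/√0.5213 = 1.385; τ_4 = 31.8/1.385 = 22.96 years.
Total: 39.92 + 8.104 + 31.79 + 22.96 years.

τ = 103 years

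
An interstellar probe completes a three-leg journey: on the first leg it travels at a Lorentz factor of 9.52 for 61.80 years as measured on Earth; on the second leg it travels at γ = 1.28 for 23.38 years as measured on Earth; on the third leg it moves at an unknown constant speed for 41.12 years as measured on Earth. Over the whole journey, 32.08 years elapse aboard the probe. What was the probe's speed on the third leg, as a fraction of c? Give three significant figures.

Leg 1: γ = 9.52; τ_1 = 61.80/9.520 = 6.492 years.
Leg 2: γ = 1.28; τ_2 = 23.38/1.280 = 18.27 years.
Leg 3: speed unknown; τ_3 = 41.12/γ_3.
Total proper time: 6.492 + 18.27 + τ_3 = 32.08, so τ_3 = 32.08 − 24.76 = 7.323 years.
γ_3 = 41.12/7.323 = 5.615; β = √(1 − 1/γ²) = √0.9683.

β = 0.984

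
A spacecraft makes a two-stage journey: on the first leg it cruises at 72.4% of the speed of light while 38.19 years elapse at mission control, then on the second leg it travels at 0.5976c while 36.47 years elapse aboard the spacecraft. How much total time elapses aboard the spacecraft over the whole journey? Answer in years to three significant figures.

Leg 1: β = 0.724; γ = 1/√(1 − 0.724²) = 1/√0.4758 = 1.450; τ_1 = 38.19/1.450 = 26.34 years.
Leg 2: 36.47 years is already measured aboard the spacecraft.
Total: 26.34 + 36.47 years.

τ = 62.8 years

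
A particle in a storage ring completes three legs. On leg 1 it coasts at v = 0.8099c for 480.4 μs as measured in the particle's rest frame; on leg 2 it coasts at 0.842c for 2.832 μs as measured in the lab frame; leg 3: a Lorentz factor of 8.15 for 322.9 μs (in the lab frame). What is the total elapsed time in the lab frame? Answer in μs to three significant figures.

Δt = 1140 μs

Leg 1: γ = 1/√(1 − 0.8099²) = 1/√0.3441 = 1.705; Δt_1 = 1.705 × 480.4 = 819.0 μs.
Leg 2: 2.832 μs is already measured in the lab frame.
Leg 3: 322.9 μs is already measured in the lab frame.
Total: 819.0 + 2.832 + 322.9 μs.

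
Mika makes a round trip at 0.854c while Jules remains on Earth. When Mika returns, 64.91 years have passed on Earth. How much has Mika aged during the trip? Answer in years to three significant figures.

τ = 33.8 years

γ = 1/√(1 − 0.854²) = 1/√0.2707 = 1.922
Mika's clock measures proper time along the trip: τ = Δt/γ = 64.91/1.922 years.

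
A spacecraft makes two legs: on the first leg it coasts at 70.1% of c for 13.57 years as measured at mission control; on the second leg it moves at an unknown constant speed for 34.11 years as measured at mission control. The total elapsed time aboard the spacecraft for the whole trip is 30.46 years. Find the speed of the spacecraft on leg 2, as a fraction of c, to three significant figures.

Leg 1: β = 0.701; γ = 1/√(1 − 0.701²) = 1/√0.5086 = 1.402; τ_1 = 13.57/1.402 = 9.678 years.
Leg 2: speed unknown; τ_2 = 34.11/γ_2.
Total proper time: 9.678 + τ_2 = 30.46, so τ_2 = 30.46 − 9.678 = 20.78 years.
γ_2 = 34.11/20.78 = 1.641; β = √(1 − 1/γ²) = √0.6288.

β = 0.793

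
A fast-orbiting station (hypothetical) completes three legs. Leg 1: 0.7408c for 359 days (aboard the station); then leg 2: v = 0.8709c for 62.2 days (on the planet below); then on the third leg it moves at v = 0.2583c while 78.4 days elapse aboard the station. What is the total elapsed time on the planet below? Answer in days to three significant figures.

Leg 1: γ = 1/√(1 − 0.7408²) = 1/√0.4512 = 1.489; Δt_1 = 1.489 × 359 = 534.4 days.
Leg 2: 62.2 days is already measured on the planet below.
Leg 3: γ = 1/√(1 − 0.2583²) = 1/√0.9333 = 1.035; Δt_3 = 1.035 × 78.4 = 81.15 days.
Total: 534.4 + 62.20 + 81.15 days.

Δt = 678 days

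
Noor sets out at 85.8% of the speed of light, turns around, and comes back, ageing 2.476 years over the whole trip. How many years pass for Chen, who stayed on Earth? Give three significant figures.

β = 0.858; γ = 1/√(1 − 0.858²) = 1/√0.2638 = 1.947
Earth-frame duration is the dilated interval: Δt = γτ = 1.947 × 2.476 years.

Δt = 4.82 years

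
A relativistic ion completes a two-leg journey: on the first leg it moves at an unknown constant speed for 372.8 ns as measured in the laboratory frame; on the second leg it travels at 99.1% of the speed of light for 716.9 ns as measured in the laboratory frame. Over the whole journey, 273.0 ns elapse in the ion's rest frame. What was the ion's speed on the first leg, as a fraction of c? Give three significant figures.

Leg 1: speed unknown; τ_1 = 372.8/γ_1.
Leg 2: β = 0.991; γ = 1/√(1 − 0.991²) = 1/√0.01792 = 7.470; τ_2 = 716.9/7.470 = 95.97 ns.
Total proper time: τ_1 + 95.97 = 273.0, so τ_1 = 273.0 − 95.97 = 177.0 ns.
γ_1 = 372.8/177.0 = 2.106; β = √(1 − 1/γ²) = √0.7745.

β = 0.880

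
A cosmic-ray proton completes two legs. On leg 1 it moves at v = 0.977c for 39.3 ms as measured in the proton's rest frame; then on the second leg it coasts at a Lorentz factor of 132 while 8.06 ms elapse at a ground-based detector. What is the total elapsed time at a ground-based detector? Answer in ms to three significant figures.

Δt = 192 ms

Leg 1: γ = 1/√(1 − 0.977²) = 1/√0.04547 = 4.690; Δt_1 = 4.690 × 39.3 = 184.3 ms.
Leg 2: 8.06 ms is already measured at a ground-based detector.
Total: 184.3 + 8.060 ms.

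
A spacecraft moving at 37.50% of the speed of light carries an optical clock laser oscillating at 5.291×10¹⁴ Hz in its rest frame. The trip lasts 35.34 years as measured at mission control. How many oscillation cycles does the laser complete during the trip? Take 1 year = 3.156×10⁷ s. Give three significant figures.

β = 0.3750; γ = 1/√(1 − 0.3750²) = 1/√0.8594 = 1.079
The oscillator's own cycle count is N = f × τ where τ is the proper time aboard the spacecraft. τ = Δt/γ = 35.34/1.079 = 32.76 years = 1.034×10⁹ s.
N = 5.291×10¹⁴ × 1.034×10⁹ = 5.471×10²³.

N = 5.47×10²³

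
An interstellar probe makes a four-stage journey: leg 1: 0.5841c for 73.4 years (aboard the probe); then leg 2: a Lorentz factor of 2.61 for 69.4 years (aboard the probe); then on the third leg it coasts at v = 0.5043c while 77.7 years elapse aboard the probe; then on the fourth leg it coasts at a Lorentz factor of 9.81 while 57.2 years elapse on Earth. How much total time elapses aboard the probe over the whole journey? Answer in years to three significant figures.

Leg 1: 73.4 years is already measured aboard the probe.
Leg 2: 69.4 years is already measured aboard the probe.
Leg 3: 77.7 years is already measured aboard the probe.
Leg 4: γ = 9.81; τ_4 = 57.2/9.810 = 5.831 years.
Total: 73.40 + 69.40 + 77.70 + 5.831 years.

τ = 226 years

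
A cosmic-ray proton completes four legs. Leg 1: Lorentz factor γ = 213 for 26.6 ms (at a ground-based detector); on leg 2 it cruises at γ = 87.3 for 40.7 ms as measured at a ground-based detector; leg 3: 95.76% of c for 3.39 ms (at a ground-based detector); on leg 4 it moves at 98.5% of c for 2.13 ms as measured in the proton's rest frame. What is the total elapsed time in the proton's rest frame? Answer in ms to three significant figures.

τ = 3.70 ms

Leg 1: γ = 213; τ_1 = 26.6/213.0 = 0.1249 ms.
Leg 2: γ = 87.3; τ_2 = 40.7/87.30 = 0.4662 ms.
Leg 3: β = 0.9576; γ = 1/√(1 − 0.9576²) = 1/√0.08300 = 3.471; τ_3 = 3.39/3.471 = 0.9767 ms.
Leg 4: 2.13 ms is already measured in the proton's rest frame.
Total: 0.1249 + 0.4662 + 0.9767 + 2.130 ms.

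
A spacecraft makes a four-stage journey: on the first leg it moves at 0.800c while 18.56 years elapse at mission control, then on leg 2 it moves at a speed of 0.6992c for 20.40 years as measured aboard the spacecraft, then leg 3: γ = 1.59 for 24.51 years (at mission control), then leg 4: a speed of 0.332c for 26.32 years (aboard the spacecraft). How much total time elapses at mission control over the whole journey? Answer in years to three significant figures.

Δt = 99.5 years

Leg 1: 18.56 years is already measured at mission control.
Leg 2: γ = 1/√(1 − 0.6992²) = 1/√0.5111 = 1.399; Δt_2 = 1.399 × 20.40 = 28.53 years.
Leg 3: 24.51 years is already measured at mission control.
Leg 4: γ = 1/√(1 − 0.332²) = 1/√0.8898 = 1.060; Δt_4 = 1.060 × 26.32 = 27.90 years.
Total: 18.56 + 28.53 + 24.51 + 27.90 years.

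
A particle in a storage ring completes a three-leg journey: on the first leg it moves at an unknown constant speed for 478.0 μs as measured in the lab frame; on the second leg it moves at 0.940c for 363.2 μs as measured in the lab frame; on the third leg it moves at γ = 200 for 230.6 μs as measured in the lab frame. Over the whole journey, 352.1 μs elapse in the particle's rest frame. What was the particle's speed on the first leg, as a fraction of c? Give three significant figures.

Leg 1: speed unknown; τ_1 = 478.0/γ_1.
Leg 2: γ = 1/√(1 − 0.940²) = 1/√0.1164 = 2.931; τ_2 = 363.2/2.931 = 123.9 μs.
Leg 3: γ = 200; τ_3 = 230.6/200.0 = 1.153 μs.
Total proper time: τ_1 + 123.9 + 1.153 = 352.1, so τ_1 = 352.1 − 125.1 = 227.0 μs.
γ_1 = 478.0/227.0 = 2.105; β = √(1 − 1/γ²) = √0.7744.

β = 0.880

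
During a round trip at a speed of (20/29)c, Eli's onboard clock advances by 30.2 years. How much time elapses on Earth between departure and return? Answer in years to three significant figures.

Δt = 41.7 years

γ = 1/√(1 − (20/29)²) = 29/21 ≈ 1.381
Earth-frame duration is the dilated interval: Δt = γτ = 1.381 × 30.2 years.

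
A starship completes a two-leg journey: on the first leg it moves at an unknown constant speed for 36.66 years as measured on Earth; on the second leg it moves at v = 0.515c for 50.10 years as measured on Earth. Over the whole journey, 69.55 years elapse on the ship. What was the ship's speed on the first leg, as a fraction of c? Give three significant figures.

Leg 1: speed unknown; τ_1 = 36.66/γ_1.
Leg 2: γ = 1/√(1 − 0.515²) = 1/√0.7348 = 1.167; τ_2 = 50.10/1.167 = 42.95 years.
Total proper time: τ_1 + 42.95 = 69.55, so τ_1 = 69.55 − 42.95 = 26.60 years.
γ_1 = 36.66/26.60 = 1.378; β = √(1 − 1/γ²) = √0.4733.

β = 0.688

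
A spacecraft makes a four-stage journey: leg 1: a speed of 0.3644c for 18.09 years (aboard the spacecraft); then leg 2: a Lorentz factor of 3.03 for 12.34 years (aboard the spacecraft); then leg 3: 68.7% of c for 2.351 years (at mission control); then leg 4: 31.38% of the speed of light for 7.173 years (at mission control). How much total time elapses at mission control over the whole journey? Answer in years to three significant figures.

Leg 1: γ = 1/√(1 − 0.3644²) = 1/√0.8672 = 1.074; Δt_1 = 1.074 × 18.09 = 19.43 years.
Leg 2: γ = 3.03; Δt_2 = 3.030 × 12.34 = 37.39 years.
Leg 3: 2.351 years is already measured at mission control.
Leg 4: 7.173 years is already measured at mission control.
Total: 19.43 + 37.39 + 2.351 + 7.173 years.

Δt = 66.3 years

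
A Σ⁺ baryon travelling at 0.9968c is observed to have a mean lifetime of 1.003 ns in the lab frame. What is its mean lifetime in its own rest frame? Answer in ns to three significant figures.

γ = 1/√(1 − 0.9968²) = 1/√0.006390 = 12.51
The lab-frame lifetime is the dilated interval; the proper lifetime is τ₀ = Δt/γ = 1.003/12.51 ns.

τ₀ = 0.0802 ns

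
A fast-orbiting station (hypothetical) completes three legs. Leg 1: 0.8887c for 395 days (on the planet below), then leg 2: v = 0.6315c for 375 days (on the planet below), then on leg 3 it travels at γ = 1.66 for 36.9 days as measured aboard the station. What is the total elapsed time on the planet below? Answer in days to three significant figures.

Δt = 831 days

Leg 1: 395 days is already measured on the planet below.
Leg 2: 375 days is already measured on the planet below.
Leg 3: γ = 1.66; Δt_3 = 1.660 × 36.9 = 61.25 days.
Total: 395.0 + 375.0 + 61.25 days.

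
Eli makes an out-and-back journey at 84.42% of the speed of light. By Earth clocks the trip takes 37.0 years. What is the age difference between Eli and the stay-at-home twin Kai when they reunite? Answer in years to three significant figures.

β = 0.8442; γ = 1/√(1 − 0.8442²) = 1/√0.2873 = 1.866
Eli's elapsed proper time: τ = 37.0/1.866 = 19.83 years.
Age gap = Δt − τ = 37.0 − 19.83 years.

Δt − τ = 17.2 years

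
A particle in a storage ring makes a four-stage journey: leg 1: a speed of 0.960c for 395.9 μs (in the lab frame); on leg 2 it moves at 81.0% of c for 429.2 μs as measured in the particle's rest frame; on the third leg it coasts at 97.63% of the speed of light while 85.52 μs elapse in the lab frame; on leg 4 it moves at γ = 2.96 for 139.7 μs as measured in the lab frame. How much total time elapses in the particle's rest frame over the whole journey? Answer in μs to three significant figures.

Leg 1: γ = 1/√(1 − 0.960²) = 1/√0.07840 = 3.571; τ_1 = 395.9/3.571 = 110.9 μs.
Leg 2: 429.2 μs is already measured in the particle's rest frame.
Leg 3: β = 0.9763; γ = 1/√(1 − 0.9763²) = 1/√0.04684 = 4.621; τ_3 = 85.52/4.621 = 18.51 μs.
Leg 4: γ = 2.96; τ_4 = 139.7/2.960 = 47.20 μs.
Total: 110.9 + 429.2 + 18.51 + 47.20 μs.

τ = 606 μs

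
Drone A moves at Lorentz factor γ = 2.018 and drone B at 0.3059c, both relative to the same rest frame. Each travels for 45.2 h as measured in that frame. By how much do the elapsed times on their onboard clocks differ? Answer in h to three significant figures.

|τ_A − τ_B| = 20.6 h

A: γ = 2.018; τ_A = 45.2/2.018 = 22.40 h.
B: γ = 1/√(1 − 0.3059²) = 1/√0.9064 = 1.050; τ_B = 45.2/1.050 = 43.03 h.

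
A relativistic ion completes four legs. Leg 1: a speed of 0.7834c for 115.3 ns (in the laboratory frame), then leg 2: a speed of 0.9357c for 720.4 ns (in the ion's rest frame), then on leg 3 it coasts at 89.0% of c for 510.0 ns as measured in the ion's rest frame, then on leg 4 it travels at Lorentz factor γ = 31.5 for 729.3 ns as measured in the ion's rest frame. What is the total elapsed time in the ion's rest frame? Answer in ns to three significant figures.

Leg 1: γ = 1/√(1 − 0.7834²) = 1/√0.3863 = 1.609; τ_1 = 115.3/1.609 = 71.66 ns.
Leg 2: 720.4 ns is already measured in the ion's rest frame.
Leg 3: 510.0 ns is already measured in the ion's rest frame.
Leg 4: 729.3 ns is already measured in the ion's rest frame.
Total: 71.66 + 720.4 + 510.0 + 729.3 ns.

τ = 2030 ns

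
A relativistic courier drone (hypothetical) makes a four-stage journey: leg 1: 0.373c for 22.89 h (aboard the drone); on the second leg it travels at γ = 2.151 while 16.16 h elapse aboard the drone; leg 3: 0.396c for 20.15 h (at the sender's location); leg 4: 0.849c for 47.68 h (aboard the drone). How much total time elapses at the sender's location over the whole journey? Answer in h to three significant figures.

Leg 1: γ = 1/√(1 − 0.373²) = 1/√0.8609 = 1.078; Δt_1 = 1.078 × 22.89 = 24.67 h.
Leg 2: γ = 2.151; Δt_2 = 2.151 × 16.16 = 34.76 h.
Leg 3: 20.15 h is already measured at the sender's location.
Leg 4: γ = 1/√(1 − 0.849²) = 1/√0.2792 = 1.893; Δt_4 = 1.893 × 47.68 = 90.24 h.
Total: 24.67 + 34.76 + 20.15 + 90.24 h.

Δt = 170 h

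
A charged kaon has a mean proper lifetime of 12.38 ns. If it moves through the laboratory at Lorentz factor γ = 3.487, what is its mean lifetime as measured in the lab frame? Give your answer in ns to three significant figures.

Δt = 43.2 ns

γ = 3.487
The rest-frame lifetime is the proper time; the lab measures the dilated interval Δt = γτ₀ = 3.487 × 12.38 ns.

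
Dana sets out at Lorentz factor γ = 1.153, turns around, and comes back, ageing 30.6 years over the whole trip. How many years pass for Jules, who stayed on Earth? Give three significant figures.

Δt = 35.3 years

γ = 1.153
Earth-frame duration is the dilated interval: Δt = γτ = 1.153 × 30.6 years.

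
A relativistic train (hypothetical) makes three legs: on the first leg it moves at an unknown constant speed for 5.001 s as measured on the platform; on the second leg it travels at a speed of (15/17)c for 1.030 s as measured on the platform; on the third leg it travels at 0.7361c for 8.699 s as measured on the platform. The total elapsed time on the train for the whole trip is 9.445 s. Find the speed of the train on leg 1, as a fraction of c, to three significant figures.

β = 0.789

Leg 1: speed unknown; τ_1 = 5.001/γ_1.
Leg 2: γ = 1/√(1 − (15/17)²) = 17/8 = 2.125; τ_2 = 1.030/2.125 = 0.4847 s.
Leg 3: γ = 1/√(1 − 0.7361²) = 1/√0.4582 = 1.477; τ_3 = 8.699/1.477 = 5.888 s.
Total proper time: τ_1 + 0.4847 + 5.888 = 9.445, so τ_1 = 9.445 − 6.373 = 3.072 s.
γ_1 = 5.001/3.072 = 1.628; β = √(1 − 1/γ²) = √0.6226.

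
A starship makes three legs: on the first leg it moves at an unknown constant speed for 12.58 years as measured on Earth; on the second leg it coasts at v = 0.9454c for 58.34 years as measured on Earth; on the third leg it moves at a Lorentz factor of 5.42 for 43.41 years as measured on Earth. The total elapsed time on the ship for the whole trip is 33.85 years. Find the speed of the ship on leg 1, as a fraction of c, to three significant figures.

β = 0.840

Leg 1: speed unknown; τ_1 = 12.58/γ_1.
Leg 2: γ = 1/√(1 − 0.9454²) = 1/√0.1062 = 3.068; τ_2 = 58.34/3.068 = 19.01 years.
Leg 3: γ = 5.42; τ_3 = 43.41/5.420 = 8.009 years.
Total proper time: τ_1 + 19.01 + 8.009 = 33.85, so τ_1 = 33.85 − 27.02 = 6.827 years.
γ_1 = 12.58/6.827 = 1.843; β = √(1 − 1/γ²) = √0.7055.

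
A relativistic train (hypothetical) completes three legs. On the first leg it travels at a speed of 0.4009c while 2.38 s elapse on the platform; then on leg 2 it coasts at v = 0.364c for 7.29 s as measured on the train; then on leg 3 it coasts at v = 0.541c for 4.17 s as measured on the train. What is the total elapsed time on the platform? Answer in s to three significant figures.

Δt = 15.2 s

Leg 1: 2.38 s is already measured on the platform.
Leg 2: γ = 1/√(1 − 0.364²) = 1/√0.8675 = 1.074; Δt_2 = 1.074 × 7.29 = 7.827 s.
Leg 3: γ = 1/√(1 − 0.541²) = 1/√0.7073 = 1.189; Δt_3 = 1.189 × 4.17 = 4.958 s.
Total: 2.380 + 7.827 + 4.958 s.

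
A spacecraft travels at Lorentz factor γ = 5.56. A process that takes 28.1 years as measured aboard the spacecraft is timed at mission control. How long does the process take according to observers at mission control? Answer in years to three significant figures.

Δt = 156 years

γ = 5.56
The interval measured aboard the spacecraft is the proper time (both events occur at the same place in that frame); the lab-frame interval is Δt = γτ = 5.560 × 28.1 years.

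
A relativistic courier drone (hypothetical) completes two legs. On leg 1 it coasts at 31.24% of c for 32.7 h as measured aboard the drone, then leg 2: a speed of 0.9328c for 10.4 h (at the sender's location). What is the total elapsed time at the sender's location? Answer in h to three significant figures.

Δt = 44.8 h

Leg 1: β = 0.3124; γ = 1/√(1 − 0.3124²) = 1/√0.9024 = 1.053; Δt_1 = 1.053 × 32.7 = 34.42 h.
Leg 2: 10.4 h is already measured at the sender's location.
Total: 34.42 + 10.40 h.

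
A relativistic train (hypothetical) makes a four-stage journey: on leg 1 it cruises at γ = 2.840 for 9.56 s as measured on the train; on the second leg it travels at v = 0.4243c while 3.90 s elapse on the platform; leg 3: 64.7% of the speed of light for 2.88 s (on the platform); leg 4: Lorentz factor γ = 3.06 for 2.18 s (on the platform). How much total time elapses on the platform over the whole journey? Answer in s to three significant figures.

Δt = 36.1 s

Leg 1: γ = 2.840; Δt_1 = 2.840 × 9.56 = 27.15 s.
Leg 2: 3.90 s is already measured on the platform.
Leg 3: 2.88 s is already measured on the platform.
Leg 4: 2.18 s is already measured on the platform.
Total: 27.15 + 3.900 + 2.880 + 2.180 s.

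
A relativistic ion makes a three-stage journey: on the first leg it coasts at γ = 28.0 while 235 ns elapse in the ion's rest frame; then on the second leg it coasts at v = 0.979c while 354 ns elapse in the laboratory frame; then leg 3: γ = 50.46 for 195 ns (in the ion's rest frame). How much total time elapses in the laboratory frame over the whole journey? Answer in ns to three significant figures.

Δt = 1.68×10⁴ ns

Leg 1: γ = 28.0; Δt_1 = 28.00 × 235 = 6580 ns.
Leg 2: 354 ns is already measured in the laboratory frame.
Leg 3: γ = 50.46; Δt_3 = 50.46 × 195 = 9840 ns.
Total: 6580 + 354.0 + 9840 ns.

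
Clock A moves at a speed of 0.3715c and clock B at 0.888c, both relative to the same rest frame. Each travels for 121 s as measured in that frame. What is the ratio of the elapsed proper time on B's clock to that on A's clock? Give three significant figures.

τ_B/τ_A = 0.495

A: γ = 1/√(1 − 0.3715²) = 1/√0.8620 = 1.077. B: γ = 1/√(1 − 0.888²) = 1/√0.2115 = 2.175.
τ_A/τ_B = γ_B/γ_A = 2.175/1.077 = 2.019, so τ_B/τ_A = 0.4953.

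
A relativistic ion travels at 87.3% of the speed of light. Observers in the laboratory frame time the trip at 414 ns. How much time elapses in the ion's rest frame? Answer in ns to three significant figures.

β = 0.873; γ = 1/√(1 − 0.873²) = 1/√0.2379 = 2.050
The interval measured in the laboratory frame is the dilated one; the clock in the ion's rest frame measures the proper time τ = Δt/γ = 414/2.050 ns.

τ = 202 ns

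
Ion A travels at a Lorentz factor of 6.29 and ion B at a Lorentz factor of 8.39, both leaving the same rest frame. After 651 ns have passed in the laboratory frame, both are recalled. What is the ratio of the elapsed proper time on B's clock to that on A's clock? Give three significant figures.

τ_B/τ_A = 0.750

A: γ = 6.29. B: γ = 8.39.
τ_A/τ_B = γ_B/γ_A = 8.390/6.290 = 1.334, so τ_B/τ_A = 0.7497.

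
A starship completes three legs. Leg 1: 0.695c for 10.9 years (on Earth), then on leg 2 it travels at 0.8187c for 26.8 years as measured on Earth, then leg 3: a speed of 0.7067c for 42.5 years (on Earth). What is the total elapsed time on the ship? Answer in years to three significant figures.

τ = 53.3 years

Leg 1: γ = 1/√(1 − 0.695²) = 1/√0.5170 = 1.391; τ_1 = 10.9/1.391 = 7.837 years.
Leg 2: γ = 1/√(1 − 0.8187²) = 1/√0.3297 = 1.741; τ_2 = 26.8/1.741 = 15.39 years.
Leg 3: γ = 1/√(1 − 0.7067²) = 1/√0.5006 = 1.413; τ_3 = 42.5/1.413 = 30.07 years.
Total: 7.837 + 15.39 + 30.07 years.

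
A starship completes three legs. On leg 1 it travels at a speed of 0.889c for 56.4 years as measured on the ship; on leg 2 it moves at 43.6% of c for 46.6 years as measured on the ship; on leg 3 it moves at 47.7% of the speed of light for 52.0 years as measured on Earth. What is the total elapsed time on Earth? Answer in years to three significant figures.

Leg 1: γ = 1/√(1 − 0.889²) = 1/√0.2097 = 2.184; Δt_1 = 2.184 × 56.4 = 123.2 years.
Leg 2: β = 0.436; γ = 1/√(1 − 0.436²) = 1/√0.8099 = 1.111; Δt_2 = 1.111 × 46.6 = 51.78 years.
Leg 3: 52.0 years is already measured on Earth.
Total: 123.2 + 51.78 + 52.00 years.

Δt = 227 years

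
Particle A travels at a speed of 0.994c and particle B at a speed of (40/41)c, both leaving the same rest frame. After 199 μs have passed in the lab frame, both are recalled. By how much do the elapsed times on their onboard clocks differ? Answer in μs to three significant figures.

A: γ = 1/√(1 − 0.994²) = 1/√0.01196 = 9.142; τ_A = 199/9.142 = 21.77 μs.
B: γ = 1/√(1 − (40/41)²) = 41/9 ≈ 4.556; τ_B = 199/4.556 = 43.68 μs.

|τ_A − τ_B| = 21.9 μs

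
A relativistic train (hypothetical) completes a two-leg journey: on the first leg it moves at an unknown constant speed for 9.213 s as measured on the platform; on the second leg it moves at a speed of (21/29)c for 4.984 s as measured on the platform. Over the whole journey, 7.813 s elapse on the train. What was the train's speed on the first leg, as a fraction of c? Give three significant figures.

β = 0.880

Leg 1: speed unknown; τ_1 = 9.213/γ_1.
Leg 2: γ = 1/√(1 − (21/29)²) = 29/20 = 1.450; τ_2 = 4.984/1.450 = 3.437 s.
Total proper time: τ_1 + 3.437 = 7.813, so τ_1 = 7.813 − 3.437 = 4.376 s.
γ_1 = 9.213/4.376 = 2.105; β = √(1 − 1/γ²) = √0.7744.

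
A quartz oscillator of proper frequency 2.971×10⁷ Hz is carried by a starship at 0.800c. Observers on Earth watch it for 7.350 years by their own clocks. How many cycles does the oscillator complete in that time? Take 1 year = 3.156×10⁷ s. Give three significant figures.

N = 4.14×10¹⁵

γ = 1/√(1 − 0.800²) = 5/3 ≈ 1.667
During 7.350 years of lab time, the oscillator's proper time advances by τ = Δt/γ = 7.350/1.667 = 4.410 years = 1.392×10⁸ s.
N = f × τ = 2.971×10⁷ × 1.392×10⁸ = 4.135×10¹⁵.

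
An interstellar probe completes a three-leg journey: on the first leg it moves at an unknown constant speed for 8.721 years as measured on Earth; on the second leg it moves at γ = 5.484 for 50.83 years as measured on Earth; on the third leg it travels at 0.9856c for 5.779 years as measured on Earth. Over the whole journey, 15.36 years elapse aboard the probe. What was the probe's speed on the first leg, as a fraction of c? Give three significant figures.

Leg 1: speed unknown; τ_1 = 8.721/γ_1.
Leg 2: γ = 5.484; τ_2 = 50.83/5.484 = 9.269 years.
Leg 3: γ = 1/√(1 − 0.9856²) = 1/√0.02859 = 5.914; τ_3 = 5.779/5.914 = 0.9772 years.
Total proper time: τ_1 + 9.269 + 0.9772 = 15.36, so τ_1 = 15.36 − 10.25 = 5.114 years.
γ_1 = 8.721/5.114 = 1.705; β = √(1 − 1/γ²) = √0.6561.

β = 0.810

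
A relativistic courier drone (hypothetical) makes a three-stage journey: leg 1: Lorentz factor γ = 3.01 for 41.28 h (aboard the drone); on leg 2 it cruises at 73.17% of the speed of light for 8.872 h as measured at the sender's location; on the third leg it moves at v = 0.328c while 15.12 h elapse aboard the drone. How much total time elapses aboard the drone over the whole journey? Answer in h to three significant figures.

τ = 62.4 h

Leg 1: 41.28 h is already measured aboard the drone.
Leg 2: β = 0.7317; γ = 1/√(1 − 0.7317²) = 1/√0.4646 = 1.467; τ_2 = 8.872/1.467 = 6.047 h.
Leg 3: 15.12 h is already measured aboard the drone.
Total: 41.28 + 6.047 + 15.12 h.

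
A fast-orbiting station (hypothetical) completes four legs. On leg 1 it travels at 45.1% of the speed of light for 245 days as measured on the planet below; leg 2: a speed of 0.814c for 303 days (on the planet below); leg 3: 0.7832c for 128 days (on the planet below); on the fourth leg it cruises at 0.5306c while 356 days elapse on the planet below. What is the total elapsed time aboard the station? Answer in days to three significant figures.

Leg 1: β = 0.451; γ = 1/√(1 − 0.451²) = 1/√0.7966 = 1.120; τ_1 = 245/1.120 = 218.7 days.
Leg 2: γ = 1/√(1 − 0.814²) = 1/√0.3374 = 1.722; τ_2 = 303/1.722 = 176.0 days.
Leg 3: γ = 1/√(1 − 0.7832²) = 1/√0.3866 = 1.608; τ_3 = 128/1.608 = 79.59 days.
Leg 4: γ = 1/√(1 − 0.5306²) = 1/√0.7185 = 1.180; τ_4 = 356/1.180 = 301.8 days.
Total: 218.7 + 176.0 + 79.59 + 301.8 days.

τ = 776 days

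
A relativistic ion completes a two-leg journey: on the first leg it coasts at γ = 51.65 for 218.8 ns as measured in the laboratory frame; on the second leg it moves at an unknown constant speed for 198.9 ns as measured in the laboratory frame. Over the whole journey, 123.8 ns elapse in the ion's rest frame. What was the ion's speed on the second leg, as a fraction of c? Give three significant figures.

Leg 1: γ = 51.65; τ_1 = 218.8/51.65 = 4.236 ns.
Leg 2: speed unknown; τ_2 = 198.9/γ_2.
Total proper time: 4.236 + τ_2 = 123.8, so τ_2 = 123.8 − 4.236 = 119.6 ns.
γ_2 = 198.9/119.6 = 1.664; β = √(1 − 1/γ²) = √0.6386.

β = 0.799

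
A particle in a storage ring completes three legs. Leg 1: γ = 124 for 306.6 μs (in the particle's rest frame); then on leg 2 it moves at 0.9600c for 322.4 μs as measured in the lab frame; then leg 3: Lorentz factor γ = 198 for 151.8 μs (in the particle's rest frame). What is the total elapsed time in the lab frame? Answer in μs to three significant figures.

Δt = 6.84×10⁴ μs

Leg 1: γ = 124; Δt_1 = 124.0 × 306.6 = 3.802×10⁴ μs.
Leg 2: 322.4 μs is already measured in the lab frame.
Leg 3: γ = 198; Δt_3 = 198.0 × 151.8 = 3.006×10⁴ μs.
Total: 3.802×10⁴ + 322.4 + 3.006×10⁴ μs.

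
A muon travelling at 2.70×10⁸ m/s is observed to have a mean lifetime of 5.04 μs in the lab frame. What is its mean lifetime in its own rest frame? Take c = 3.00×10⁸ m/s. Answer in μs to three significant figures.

τ₀ = 2.20 μs

β = 2.70×10⁸/3.00×10⁸ = 0.9000; γ = 1/√(1 − 0.9000²) = 2.294
The lab-frame lifetime is the dilated interval; the proper lifetime is τ₀ = Δt/γ = 5.04/2.294 μs.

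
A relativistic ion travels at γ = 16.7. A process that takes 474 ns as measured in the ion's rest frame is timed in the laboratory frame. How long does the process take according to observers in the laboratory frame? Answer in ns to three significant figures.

Δt = 7920 ns

γ = 16.7
The interval measured in the ion's rest frame is the proper time (both events occur at the same place in that frame); the lab-frame interval is Δt = γτ = 16.70 × 474 ns.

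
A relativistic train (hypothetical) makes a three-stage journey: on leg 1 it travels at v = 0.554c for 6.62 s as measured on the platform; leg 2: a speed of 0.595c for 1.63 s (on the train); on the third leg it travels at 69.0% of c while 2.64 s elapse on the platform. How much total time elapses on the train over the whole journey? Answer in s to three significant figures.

Leg 1: γ = 1/√(1 − 0.554²) = 1/√0.6931 = 1.201; τ_1 = 6.62/1.201 = 5.511 s.
Leg 2: 1.63 s is already measured on the train.
Leg 3: β = 0.690; γ = 1/√(1 − 0.690²) = 1/√0.5239 = 1.382; τ_3 = 2.64/1.382 = 1.911 s.
Total: 5.511 + 1.630 + 1.911 s.

τ = 9.05 s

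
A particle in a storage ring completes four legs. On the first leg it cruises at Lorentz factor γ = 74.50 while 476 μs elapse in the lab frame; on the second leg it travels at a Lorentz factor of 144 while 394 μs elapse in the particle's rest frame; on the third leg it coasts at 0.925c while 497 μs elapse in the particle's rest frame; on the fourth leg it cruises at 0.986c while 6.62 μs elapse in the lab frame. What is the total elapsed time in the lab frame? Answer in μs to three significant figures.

Δt = 5.85×10⁴ μs

Leg 1: 476 μs is already measured in the lab frame.
Leg 2: γ = 144; Δt_2 = 144.0 × 394 = 5.674×10⁴ μs.
Leg 3: γ = 1/√(1 − 0.925²) = 1/√0.1444 = 2.632; Δt_3 = 2.632 × 497 = 1308 μs.
Leg 4: 6.62 μs is already measured in the lab frame.
Total: 476.0 + 5.674×10⁴ + 1308 + 6.620 μs.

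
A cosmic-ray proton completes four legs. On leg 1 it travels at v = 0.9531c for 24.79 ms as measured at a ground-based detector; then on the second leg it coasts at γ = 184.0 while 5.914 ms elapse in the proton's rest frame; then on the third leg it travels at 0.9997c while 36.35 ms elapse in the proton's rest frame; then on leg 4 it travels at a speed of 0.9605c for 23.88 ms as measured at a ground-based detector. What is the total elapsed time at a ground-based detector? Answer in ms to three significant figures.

Leg 1: 24.79 ms is already measured at a ground-based detector.
Leg 2: γ = 184.0; Δt_2 = 184.0 × 5.914 = 1088 ms.
Leg 3: γ = 1/√(1 − 0.9997²) = 1/√5.999×10⁻⁴ = 40.83; Δt_3 = 40.83 × 36.35 = 1484 ms.
Leg 4: 23.88 ms is already measured at a ground-based detector.
Total: 24.79 + 1088 + 1484 + 23.88 ms.

Δt = 2620 ms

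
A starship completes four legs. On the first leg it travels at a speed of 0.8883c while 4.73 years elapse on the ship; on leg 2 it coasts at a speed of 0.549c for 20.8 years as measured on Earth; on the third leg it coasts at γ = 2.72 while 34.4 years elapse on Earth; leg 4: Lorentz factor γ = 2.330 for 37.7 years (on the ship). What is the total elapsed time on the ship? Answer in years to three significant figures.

Leg 1: 4.73 years is already measured on the ship.
Leg 2: γ = 1/√(1 − 0.549²) = 1/√0.6986 = 1.196; τ_2 = 20.8/1.196 = 17.39 years.
Leg 3: γ = 2.72; τ_3 = 34.4/2.720 = 12.65 years.
Leg 4: 37.7 years is already measured on the ship.
Total: 4.730 + 17.39 + 12.65 + 37.70 years.

τ = 72.5 years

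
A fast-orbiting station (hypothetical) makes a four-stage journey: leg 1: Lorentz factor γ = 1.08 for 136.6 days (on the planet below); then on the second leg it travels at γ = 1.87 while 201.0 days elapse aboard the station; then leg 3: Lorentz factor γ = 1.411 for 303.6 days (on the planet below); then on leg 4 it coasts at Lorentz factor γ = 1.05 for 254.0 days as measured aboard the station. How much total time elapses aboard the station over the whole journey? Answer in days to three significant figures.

τ = 797 days

Leg 1: γ = 1.08; τ_1 = 136.6/1.080 = 126.5 days.
Leg 2: 201.0 days is already measured aboard the station.
Leg 3: γ = 1.411; τ_3 = 303.6/1.411 = 215.2 days.
Leg 4: 254.0 days is already measured aboard the station.
Total: 126.5 + 201.0 + 215.2 + 254.0 days.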